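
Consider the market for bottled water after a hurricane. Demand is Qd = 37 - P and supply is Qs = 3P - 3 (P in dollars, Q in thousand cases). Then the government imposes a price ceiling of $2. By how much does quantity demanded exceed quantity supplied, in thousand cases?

In a free market, 37 - P = 3P - 3 gives the equilibrium P* = 10, Q* = 27.
Because the ceiling (2) lies below the market-clearing price, it is binding.
At P = 2: Qd = 37 - 2 = 35 and Qs = 3·2 - 3 = 3.
Shortage = Qd - Qs = 35 - 3 = 32.

32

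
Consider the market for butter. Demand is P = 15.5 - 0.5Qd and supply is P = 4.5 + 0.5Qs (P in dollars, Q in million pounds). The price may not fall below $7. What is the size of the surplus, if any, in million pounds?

Rearranging demand gives Qd = 31 - 2P; rearranging supply gives Qs = 2P - 9. In a free market, 31 - 2P = 2P - 9 gives the equilibrium P* = 10, Q* = 11.
Since 7 is below P* = 10, the floor does not bind and the free-market outcome prevails.
Since the control does not bind, there is no surplus.

0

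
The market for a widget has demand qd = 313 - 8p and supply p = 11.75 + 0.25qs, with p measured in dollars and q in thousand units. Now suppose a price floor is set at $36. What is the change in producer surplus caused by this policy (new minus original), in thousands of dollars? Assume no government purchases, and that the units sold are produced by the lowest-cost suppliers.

Rearranging supply gives qs = 4p - 47. Setting quantity demanded equal to quantity supplied, 313 - 8p = 4p - 47, gives p* = 30 and q* = 73.
Since 36 > 30, the floor is binding.
At p = 36: qd = 313 - 8·36 = 25 and qs = 4·36 - 47 = 97.
Producer surplus without the control is ½ · (30 - 11.75) · 73 = 666.125.
With the floor, 25 units are sold at 36. The supply price at q = 25 is 18, so PS = ½ · [(36 - 11.75) + (36 - 18)] · 25 = 528.125.
Change in producer surplus = 528.125 - 666.125 = -138.

-138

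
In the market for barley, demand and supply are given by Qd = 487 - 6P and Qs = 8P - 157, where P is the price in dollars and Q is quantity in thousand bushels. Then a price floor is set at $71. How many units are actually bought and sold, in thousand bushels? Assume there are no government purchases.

61

Without the control the market clears where 487 - 6P = 8P - 157, i.e. P* = 46 and Q* = 211.
Because the floor (71) lies above the market-clearing price, it is binding.
At P = 71: Qd = 487 - 6·71 = 61 and Qs = 8·71 - 157 = 411.
The quantity actually transacted is the short side, demand: 61.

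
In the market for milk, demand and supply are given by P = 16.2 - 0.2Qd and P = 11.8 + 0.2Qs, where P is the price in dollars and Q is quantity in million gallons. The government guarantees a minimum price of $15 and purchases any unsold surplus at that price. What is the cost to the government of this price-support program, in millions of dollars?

150

Rearranging demand gives Qd = 81 - 5P; rearranging supply gives Qs = 5P - 59. Without the control the market clears where 81 - 5P = 5P - 59, i.e. P* = 14 and Q* = 11.
The floor of 15 is above the equilibrium price 14, so it binds.
At P = 15: Qd = 81 - 5·15 = 6 and Qs = 5·15 - 59 = 16.
Surplus = Qs - Qd = 10.
Government expenditure = surplus × support price = 10 × 15 = 150.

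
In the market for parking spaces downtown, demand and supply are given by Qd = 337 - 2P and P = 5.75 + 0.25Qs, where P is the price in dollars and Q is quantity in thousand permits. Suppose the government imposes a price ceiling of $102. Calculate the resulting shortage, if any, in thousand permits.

0

Rearranging supply gives Qs = 4P - 23. Equilibrium: 337 - 2P = 4P - 23, so 360 = 6P and P* = 60, Q* = 217.
The ceiling of 102 is above the equilibrium price 60, so it is not binding; the market clears at P* = 60, Q* = 217.
Since the control does not bind, there is no shortage.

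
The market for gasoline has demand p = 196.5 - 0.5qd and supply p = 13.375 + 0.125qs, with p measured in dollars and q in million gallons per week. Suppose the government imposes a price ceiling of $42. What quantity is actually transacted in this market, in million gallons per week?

Rearranging demand gives qd = 393 - 2p; rearranging supply gives qs = 8p - 107. Without the control the market clears where 393 - 2p = 8p - 107, i.e. p* = 50 and q* = 293.
The ceiling of 42 is below the equilibrium price 50, so it binds.
At p = 42: qd = 393 - 2·42 = 309 and qs = 8·42 - 107 = 229.
The quantity actually transacted is the short side, supply: 229.

229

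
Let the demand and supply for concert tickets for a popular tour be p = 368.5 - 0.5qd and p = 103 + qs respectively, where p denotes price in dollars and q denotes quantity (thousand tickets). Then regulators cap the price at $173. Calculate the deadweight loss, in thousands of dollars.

8586.75

Rearranging demand gives qd = 737 - 2p; rearranging supply gives qs = p - 103. Equilibrium: 737 - 2p = p - 103, so 840 = 3p and p* = 280, q* = 177.
Because the ceiling (173) lies below the market-clearing price, it is binding.
At p = 173: qd = 737 - 2·173 = 391 and qs = 173 - 103 = 70.
Quantity traded falls to 70. At q = 70 the demand price is (737 - 70)/2 = 333.5 and the supply price is 103 + 70 = 173.
Deadweight loss = ½ · (333.5 - 173) · (177 - 70) = ½ · 160.5 · 107 = 8586.75.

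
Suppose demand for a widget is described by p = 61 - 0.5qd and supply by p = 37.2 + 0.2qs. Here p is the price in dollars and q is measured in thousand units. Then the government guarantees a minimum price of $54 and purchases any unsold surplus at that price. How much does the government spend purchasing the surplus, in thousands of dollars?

Rearranging demand gives qd = 122 - 2p; rearranging supply gives qs = 5p - 186. Setting quantity demanded equal to quantity supplied, 122 - 2p = 5p - 186, gives p* = 44 and q* = 34.
Because the floor (54) lies above the market-clearing price, it is binding.
At p = 54: qd = 122 - 2·54 = 14 and qs = 5·54 - 186 = 84.
Surplus = qs - qd = 70.
Government expenditure = surplus × support price = 70 × 54 = 3780.

3780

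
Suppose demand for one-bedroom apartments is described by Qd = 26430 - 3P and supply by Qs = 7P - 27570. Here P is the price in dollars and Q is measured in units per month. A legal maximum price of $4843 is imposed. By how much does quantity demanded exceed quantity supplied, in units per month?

5570

Without the control the market clears where 26430 - 3P = 7P - 27570, i.e. P* = 5400 and Q* = 10230.
Because the ceiling (4843) lies below the market-clearing price, it is binding.
At P = 4843: Qd = 26430 - 3·4843 = 11901 and Qs = 7·4843 - 27570 = 6331.
Shortage = Qd - Qs = 11901 - 6331 = 5570.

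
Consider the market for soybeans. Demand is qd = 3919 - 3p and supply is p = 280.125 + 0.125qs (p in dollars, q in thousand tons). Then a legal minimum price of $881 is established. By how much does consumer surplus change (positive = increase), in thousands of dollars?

Rearranging supply gives qs = 8p - 2241. Without the control the market clears where 3919 - 3p = 8p - 2241, i.e. p* = 560 and q* = 2239.
The floor of 881 is above the equilibrium price 560, so it binds.
At p = 881: qd = 3919 - 3·881 = 1276 and qs = 8·881 - 2241 = 4807.
Consumer surplus without the control is ½ · (3919/3 - 560) · 2239 = 5013121/6.
With the floor, consumers buy 1276 units at 881, so CS = ½ · (3919/3 - 881) · 1276 = 814088/3.
Change in consumer surplus = 814088/3 - 5013121/6 = -564157.5.

-564157.5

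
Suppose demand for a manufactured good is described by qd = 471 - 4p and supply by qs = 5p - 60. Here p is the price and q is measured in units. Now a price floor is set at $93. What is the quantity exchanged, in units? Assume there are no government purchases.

99

Setting quantity demanded equal to quantity supplied, 471 - 4p = 5p - 60, gives p* = 59 and q* = 235.
Because the floor (93) lies above the market-clearing price, it is binding.
At p = 93: qd = 471 - 4·93 = 99 and qs = 5·93 - 60 = 405.
The quantity actually transacted is the short side, demand: 99.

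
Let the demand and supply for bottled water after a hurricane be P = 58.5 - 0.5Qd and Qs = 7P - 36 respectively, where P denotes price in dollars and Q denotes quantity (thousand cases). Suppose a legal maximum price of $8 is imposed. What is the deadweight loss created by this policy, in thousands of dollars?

Rearranging demand gives Qd = 117 - 2P. Without the control the market clears where 117 - 2P = 7P - 36, i.e. P* = 17 and Q* = 83.
Since 8 < 17, the ceiling is binding.
At P = 8: Qd = 117 - 2·8 = 101 and Qs = 7·8 - 36 = 20.
Quantity traded falls to 20. At Q = 20 the demand price is (117 - 20)/2 = 48.5 and the supply price is (36 + 20)/7 = 8.
Deadweight loss = ½ · (48.5 - 8) · (83 - 20) = ½ · 40.5 · 63 = 1275.75.

1275.75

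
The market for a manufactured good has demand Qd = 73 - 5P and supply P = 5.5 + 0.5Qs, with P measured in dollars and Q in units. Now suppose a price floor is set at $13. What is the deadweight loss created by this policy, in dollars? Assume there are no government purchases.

Rearranging supply gives Qs = 2P - 11. Equilibrium: 73 - 5P = 2P - 11, so 84 = 7P and P* = 12, Q* = 13.
The floor of 13 is above the equilibrium price 12, so it binds.
At P = 13: Qd = 73 - 5·13 = 8 and Qs = 2·13 - 11 = 15.
Quantity traded falls to 8. At Q = 8 the demand price is (73 - 8)/5 = 13 and the supply price is (11 + 8)/2 = 9.5.
Deadweight loss = ½ · (13 - 9.5) · (13 - 8) = ½ · 3.5 · 5 = 8.75.

8.75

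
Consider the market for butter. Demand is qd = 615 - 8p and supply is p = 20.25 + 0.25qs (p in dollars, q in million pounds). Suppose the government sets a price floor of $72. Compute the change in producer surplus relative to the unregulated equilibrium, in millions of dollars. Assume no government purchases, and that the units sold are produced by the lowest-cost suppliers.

-1022

Rearranging supply gives qs = 4p - 81. Equilibrium: 615 - 8p = 4p - 81, so 696 = 12p and p* = 58, q* = 151.
Because the floor (72) lies above the market-clearing price, it is binding.
At p = 72: qd = 615 - 8·72 = 39 and qs = 4·72 - 81 = 207.
Producer surplus without the control is ½ · (58 - 20.25) · 151 = 2850.125.
With the floor, 39 units are sold at 72. The supply price at q = 39 is 30, so PS = ½ · [(72 - 20.25) + (72 - 30)] · 39 = 1828.125.
Change in producer surplus = 1828.125 - 2850.125 = -1022.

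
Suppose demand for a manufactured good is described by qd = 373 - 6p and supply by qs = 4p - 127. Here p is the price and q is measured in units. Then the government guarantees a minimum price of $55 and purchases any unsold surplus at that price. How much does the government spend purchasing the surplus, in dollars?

2750

Equilibrium: 373 - 6p = 4p - 127, so 500 = 10p and p* = 50, q* = 73.
The floor of 55 is above the equilibrium price 50, so it binds.
At p = 55: qd = 373 - 6·55 = 43 and qs = 4·55 - 127 = 93.
Surplus = qs - qd = 50.
Government expenditure = surplus × support price = 50 × 55 = 2750.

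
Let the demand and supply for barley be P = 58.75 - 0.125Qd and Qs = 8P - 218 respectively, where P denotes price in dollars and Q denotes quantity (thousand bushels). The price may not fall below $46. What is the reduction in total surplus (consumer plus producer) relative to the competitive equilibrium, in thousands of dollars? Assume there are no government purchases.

72

Rearranging demand gives Qd = 470 - 8P. Without the control the market clears where 470 - 8P = 8P - 218, i.e. P* = 43 and Q* = 126.
Because the floor (46) lies above the market-clearing price, it is binding.
At P = 46: Qd = 470 - 8·46 = 102 and Qs = 8·46 - 218 = 150.
Quantity traded falls to 102. At Q = 102 the demand price is (470 - 102)/8 = 46 and the supply price is (218 + 102)/8 = 40.
Deadweight loss = ½ · (46 - 40) · (126 - 102) = ½ · 6 · 24 = 72.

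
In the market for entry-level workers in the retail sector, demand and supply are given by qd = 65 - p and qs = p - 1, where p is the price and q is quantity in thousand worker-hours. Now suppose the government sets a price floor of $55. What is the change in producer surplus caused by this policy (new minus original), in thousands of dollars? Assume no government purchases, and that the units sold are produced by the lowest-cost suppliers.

Equilibrium: 65 - p = p - 1, so 66 = 2p and p* = 33, q* = 32.
The floor of 55 is above the equilibrium price 33, so it binds.
At p = 55: qd = 65 - 55 = 10 and qs = 55 - 1 = 54.
Producer surplus without the control is ½ · (33 - 1) · 32 = 512.
With the floor, 10 units are sold at 55. The supply price at q = 10 is 11, so PS = ½ · [(55 - 1) + (55 - 11)] · 10 = 490.
Change in producer surplus = 490 - 512 = -22.

-22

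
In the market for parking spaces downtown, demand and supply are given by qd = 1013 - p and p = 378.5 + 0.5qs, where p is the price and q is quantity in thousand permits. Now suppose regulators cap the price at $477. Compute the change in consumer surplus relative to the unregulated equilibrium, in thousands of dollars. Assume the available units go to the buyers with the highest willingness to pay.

Rearranging supply gives qs = 2p - 757. Equilibrium: 1013 - p = 2p - 757, so 1770 = 3p and p* = 590, q* = 423.
The ceiling of 477 is below the equilibrium price 590, so it binds.
At p = 477: qd = 1013 - 477 = 536 and qs = 2·477 - 757 = 197.
Consumer surplus without the control is ½ · (1013 - 590) · 423 = 89464.5.
With the ceiling, 197 units are sold at 477 (assume they go to the highest-value buyers). The demand price at q = 197 is 816, so CS = ½ · [(1013 - 477) + (816 - 477)] · 197 = 86187.5.
Change in consumer surplus = 86187.5 - 89464.5 = -3277.

-3277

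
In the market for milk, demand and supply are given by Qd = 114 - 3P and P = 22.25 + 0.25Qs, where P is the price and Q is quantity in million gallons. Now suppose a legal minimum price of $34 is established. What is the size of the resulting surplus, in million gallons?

35

Rearranging supply gives Qs = 4P - 89. In a free market, 114 - 3P = 4P - 89 gives the equilibrium P* = 29, Q* = 27.
Since 34 > 29, the floor is binding.
At P = 34: Qd = 114 - 3·34 = 12 and Qs = 4·34 - 89 = 47.
Surplus = Qs - Qd = 47 - 12 = 35.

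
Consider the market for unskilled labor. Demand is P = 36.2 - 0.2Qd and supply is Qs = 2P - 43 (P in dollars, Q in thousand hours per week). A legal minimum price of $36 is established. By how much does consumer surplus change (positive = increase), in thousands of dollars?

-44

Rearranging demand gives Qd = 181 - 5P. In a free market, 181 - 5P = 2P - 43 gives the equilibrium P* = 32, Q* = 21.
Since 36 > 32, the floor is binding.
At P = 36: Qd = 181 - 5·36 = 1 and Qs = 2·36 - 43 = 29.
Consumer surplus without the control is ½ · (36.2 - 32) · 21 = 44.1.
With the floor, consumers buy 1 units at 36, so CS = ½ · (36.2 - 36) · 1 = 0.1.
Change in consumer surplus = 0.1 - 44.1 = -44.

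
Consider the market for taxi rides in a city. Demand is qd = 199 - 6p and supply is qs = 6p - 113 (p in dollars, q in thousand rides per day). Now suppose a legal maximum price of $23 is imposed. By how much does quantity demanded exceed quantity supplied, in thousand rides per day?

Without the control the market clears where 199 - 6p = 6p - 113, i.e. p* = 26 and q* = 43.
Since 23 < 26, the ceiling is binding.
At p = 23: qd = 199 - 6·23 = 61 and qs = 6·23 - 113 = 25.
Shortage = qd - qs = 61 - 25 = 36.

36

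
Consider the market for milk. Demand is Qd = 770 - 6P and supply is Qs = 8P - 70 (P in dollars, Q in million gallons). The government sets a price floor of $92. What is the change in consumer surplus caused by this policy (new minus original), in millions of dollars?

Equilibrium: 770 - 6P = 8P - 70, so 840 = 14P and P* = 60, Q* = 410.
Since 92 > 60, the floor is binding.
At P = 92: Qd = 770 - 6·92 = 218 and Qs = 8·92 - 70 = 666.
Consumer surplus without the control is ½ · (385/3 - 60) · 410 = 42025/3.
With the floor, consumers buy 218 units at 92, so CS = ½ · (385/3 - 92) · 218 = 11881/3.
Change in consumer surplus = 11881/3 - 42025/3 = -10048.

-10048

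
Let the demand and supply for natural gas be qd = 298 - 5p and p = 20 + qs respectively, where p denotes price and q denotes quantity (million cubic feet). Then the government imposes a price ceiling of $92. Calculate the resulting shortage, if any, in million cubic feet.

0

Rearranging supply gives qs = p - 20. Without the control the market clears where 298 - 5p = p - 20, i.e. p* = 53 and q* = 33.
The ceiling of 92 is above the equilibrium price 53, so it is not binding; the market clears at p* = 53, q* = 33.
Since the control does not bind, there is no shortage.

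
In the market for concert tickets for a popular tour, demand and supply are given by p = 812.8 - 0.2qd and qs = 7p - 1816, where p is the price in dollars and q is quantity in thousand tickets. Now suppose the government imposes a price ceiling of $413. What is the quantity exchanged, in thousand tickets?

1075

Rearranging demand gives qd = 4064 - 5p. In a free market, 4064 - 5p = 7p - 1816 gives the equilibrium p* = 490, q* = 1614.
The ceiling of 413 is below the equilibrium price 490, so it binds.
At p = 413: qd = 4064 - 5·413 = 1999 and qs = 7·413 - 1816 = 1075.
The quantity actually transacted is the short side, supply: 1075.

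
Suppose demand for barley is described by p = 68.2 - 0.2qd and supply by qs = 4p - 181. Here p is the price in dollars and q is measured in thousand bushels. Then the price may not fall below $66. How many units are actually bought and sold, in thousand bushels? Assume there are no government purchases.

11

Rearranging demand gives qd = 341 - 5p. Without the control the market clears where 341 - 5p = 4p - 181, i.e. p* = 58 and q* = 51.
Since 66 > 58, the floor is binding.
At p = 66: qd = 341 - 5·66 = 11 and qs = 4·66 - 181 = 83.
The quantity actually transacted is the short side, demand: 11.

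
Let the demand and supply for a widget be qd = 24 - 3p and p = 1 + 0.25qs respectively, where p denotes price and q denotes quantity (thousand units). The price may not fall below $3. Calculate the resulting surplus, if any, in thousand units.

0

Rearranging supply gives qs = 4p - 4. Setting quantity demanded equal to quantity supplied, 24 - 3p = 4p - 4, gives p* = 4 and q* = 12.
The floor of 3 is below the equilibrium price 4, so it is not binding; the market clears at p* = 4, q* = 12.
Since the control does not bind, there is no surplus.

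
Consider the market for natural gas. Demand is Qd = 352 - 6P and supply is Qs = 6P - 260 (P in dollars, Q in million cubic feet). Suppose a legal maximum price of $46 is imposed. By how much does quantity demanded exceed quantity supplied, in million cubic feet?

Without the control the market clears where 352 - 6P = 6P - 260, i.e. P* = 51 and Q* = 46.
The ceiling of 46 is below the equilibrium price 51, so it binds.
At P = 46: Qd = 352 - 6·46 = 76 and Qs = 6·46 - 260 = 16.
Shortage = Qd - Qs = 76 - 16 = 60.

60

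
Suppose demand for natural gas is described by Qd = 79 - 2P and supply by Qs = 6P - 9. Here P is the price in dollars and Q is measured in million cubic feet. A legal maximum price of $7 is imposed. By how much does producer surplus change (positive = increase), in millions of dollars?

Without the control the market clears where 79 - 2P = 6P - 9, i.e. P* = 11 and Q* = 57.
The ceiling of 7 is below the equilibrium price 11, so it binds.
At P = 7: Qd = 79 - 2·7 = 65 and Qs = 6·7 - 9 = 33.
Producer surplus without the control is ½ · (11 - 1.5) · 57 = 270.75.
With the ceiling, producers sell 33 units at 7, so PS = ½ · (7 - 1.5) · 33 = 90.75.
Change in producer surplus = 90.75 - 270.75 = -180.

-180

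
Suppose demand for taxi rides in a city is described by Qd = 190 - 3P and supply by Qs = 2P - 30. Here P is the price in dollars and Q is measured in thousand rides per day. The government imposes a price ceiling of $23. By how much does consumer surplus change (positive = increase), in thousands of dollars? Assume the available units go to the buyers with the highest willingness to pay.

42

Without the control the market clears where 190 - 3P = 2P - 30, i.e. P* = 44 and Q* = 58.
Because the ceiling (23) lies below the market-clearing price, it is binding.
At P = 23: Qd = 190 - 3·23 = 121 and Qs = 2·23 - 30 = 16.
Consumer surplus without the control is ½ · (190/3 - 44) · 58 = 1682/3.
With the ceiling, 16 units are sold at 23 (assume they go to the highest-value buyers). The demand price at Q = 16 is 58, so CS = ½ · [(190/3 - 23) + (58 - 23)] · 16 = 1808/3.
Change in consumer surplus = 1808/3 - 1682/3 = 42.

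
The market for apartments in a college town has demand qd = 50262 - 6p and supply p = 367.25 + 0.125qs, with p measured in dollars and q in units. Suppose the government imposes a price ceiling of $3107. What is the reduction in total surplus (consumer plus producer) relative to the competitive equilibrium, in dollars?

4482324

Rearranging supply gives qs = 8p - 2938. Without the control the market clears where 50262 - 6p = 8p - 2938, i.e. p* = 3800 and q* = 27462.
The ceiling of 3107 is below the equilibrium price 3800, so it binds.
At p = 3107: qd = 50262 - 6·3107 = 31620 and qs = 8·3107 - 2938 = 21918.
Quantity traded falls to 21918. At q = 21918 the demand price is (50262 - 21918)/6 = 4724 and the supply price is (2938 + 21918)/8 = 3107.
Deadweight loss = ½ · (4724 - 3107) · (27462 - 21918) = ½ · 1617 · 5544 = 4482324.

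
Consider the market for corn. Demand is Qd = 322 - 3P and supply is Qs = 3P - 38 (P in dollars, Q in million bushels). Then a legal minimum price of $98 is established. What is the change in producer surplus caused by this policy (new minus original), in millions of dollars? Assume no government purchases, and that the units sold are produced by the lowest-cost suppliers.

-1102

In a free market, 322 - 3P = 3P - 38 gives the equilibrium P* = 60, Q* = 142.
Since 98 > 60, the floor is binding.
At P = 98: Qd = 322 - 3·98 = 28 and Qs = 3·98 - 38 = 256.
Producer surplus without the control is ½ · (60 - 38/3) · 142 = 10082/3.
With the floor, 28 units are sold at 98. The supply price at Q = 28 is 22, so PS = ½ · [(98 - 38/3) + (98 - 22)] · 28 = 6776/3.
Change in producer surplus = 6776/3 - 10082/3 = -1102.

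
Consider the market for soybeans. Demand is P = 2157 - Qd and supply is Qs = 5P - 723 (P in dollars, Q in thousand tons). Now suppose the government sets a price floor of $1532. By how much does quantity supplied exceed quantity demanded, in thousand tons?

6312

Rearranging demand gives Qd = 2157 - P. Setting quantity demanded equal to quantity supplied, 2157 - P = 5P - 723, gives P* = 480 and Q* = 1677.
Because the floor (1532) lies above the market-clearing price, it is binding.
At P = 1532: Qd = 2157 - 1532 = 625 and Qs = 5·1532 - 723 = 6937.
Surplus = Qs - Qd = 6937 - 625 = 6312.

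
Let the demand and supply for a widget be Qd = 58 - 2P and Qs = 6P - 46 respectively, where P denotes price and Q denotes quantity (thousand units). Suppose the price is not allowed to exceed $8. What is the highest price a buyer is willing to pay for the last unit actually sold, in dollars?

28

In a free market, 58 - 2P = 6P - 46 gives the equilibrium P* = 13, Q* = 32.
Because the ceiling (8) lies below the market-clearing price, it is binding.
At P = 8: Qd = 58 - 2·8 = 42 and Qs = 6·8 - 46 = 2.
Only 2 units reach the market. On the demand curve, the marginal buyer's willingness to pay at Q = 2 is (58 - 2)/2 = 28.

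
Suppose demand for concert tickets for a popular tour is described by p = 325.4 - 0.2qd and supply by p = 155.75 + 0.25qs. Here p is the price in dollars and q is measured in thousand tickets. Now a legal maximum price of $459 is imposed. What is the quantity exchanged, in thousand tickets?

Rearranging demand gives qd = 1627 - 5p; rearranging supply gives qs = 4p - 623. Without the control the market clears where 1627 - 5p = 4p - 623, i.e. p* = 250 and q* = 377.
Since 459 is above p* = 250, the ceiling does not bind and the free-market outcome prevails.

377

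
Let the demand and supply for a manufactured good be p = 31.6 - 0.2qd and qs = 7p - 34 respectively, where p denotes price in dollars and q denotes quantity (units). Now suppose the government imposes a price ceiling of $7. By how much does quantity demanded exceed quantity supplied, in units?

Rearranging demand gives qd = 158 - 5p. Without the control the market clears where 158 - 5p = 7p - 34, i.e. p* = 16 and q* = 78.
Because the ceiling (7) lies below the market-clearing price, it is binding.
At p = 7: qd = 158 - 5·7 = 123 and qs = 7·7 - 34 = 15.
Shortage = qd - qs = 123 - 15 = 108.

108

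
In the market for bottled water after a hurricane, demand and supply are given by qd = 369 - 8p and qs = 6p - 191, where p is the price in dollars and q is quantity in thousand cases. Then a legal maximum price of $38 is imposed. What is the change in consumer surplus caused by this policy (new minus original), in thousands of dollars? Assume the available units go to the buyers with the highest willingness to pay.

65

Without the control the market clears where 369 - 8p = 6p - 191, i.e. p* = 40 and q* = 49.
Because the ceiling (38) lies below the market-clearing price, it is binding.
At p = 38: qd = 369 - 8·38 = 65 and qs = 6·38 - 191 = 37.
Consumer surplus without the control is ½ · (46.125 - 40) · 49 = 150.0625.
With the ceiling, 37 units are sold at 38 (assume they go to the highest-value buyers). The demand price at q = 37 is 41.5, so CS = ½ · [(46.125 - 38) + (41.5 - 38)] · 37 = 215.0625.
Change in consumer surplus = 215.0625 - 150.0625 = 65.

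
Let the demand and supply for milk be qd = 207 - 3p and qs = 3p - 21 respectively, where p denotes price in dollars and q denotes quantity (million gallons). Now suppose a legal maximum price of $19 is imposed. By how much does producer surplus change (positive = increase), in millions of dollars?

Equilibrium: 207 - 3p = 3p - 21, so 228 = 6p and p* = 38, q* = 93.
Since 19 < 38, the ceiling is binding.
At p = 19: qd = 207 - 3·19 = 150 and qs = 3·19 - 21 = 36.
Producer surplus without the control is ½ · (38 - 7) · 93 = 1441.5.
With the ceiling, producers sell 36 units at 19, so PS = ½ · (19 - 7) · 36 = 216.
Change in producer surplus = 216 - 1441.5 = -1225.5.

-1225.5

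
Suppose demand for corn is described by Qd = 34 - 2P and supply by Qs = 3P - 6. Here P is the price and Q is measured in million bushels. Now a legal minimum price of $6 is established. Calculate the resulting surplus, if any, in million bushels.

0

Without the control the market clears where 34 - 2P = 3P - 6, i.e. P* = 8 and Q* = 18.
The floor of 6 is below the equilibrium price 8, so it is not binding; the market clears at P* = 8, Q* = 18.
Since the control does not bind, there is no surplus.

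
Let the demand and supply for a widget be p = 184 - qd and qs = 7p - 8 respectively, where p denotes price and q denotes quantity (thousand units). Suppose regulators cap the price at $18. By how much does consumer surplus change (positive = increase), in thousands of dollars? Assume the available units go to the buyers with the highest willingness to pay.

-174

Rearranging demand gives qd = 184 - p. Equilibrium: 184 - p = 7p - 8, so 192 = 8p and p* = 24, q* = 160.
The ceiling of 18 is below the equilibrium price 24, so it binds.
At p = 18: qd = 184 - 18 = 166 and qs = 7·18 - 8 = 118.
Consumer surplus without the control is ½ · (184 - 24) · 160 = 12800.
With the ceiling, 118 units are sold at 18 (assume they go to the highest-value buyers). The demand price at q = 118 is 66, so CS = ½ · [(184 - 18) + (66 - 18)] · 118 = 12626.
Change in consumer surplus = 12626 - 12800 = -174.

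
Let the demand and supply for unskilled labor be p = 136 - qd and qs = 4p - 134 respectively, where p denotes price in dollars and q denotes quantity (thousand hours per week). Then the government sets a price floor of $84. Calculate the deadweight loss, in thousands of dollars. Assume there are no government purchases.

Rearranging demand gives qd = 136 - p. Equilibrium: 136 - p = 4p - 134, so 270 = 5p and p* = 54, q* = 82.
Because the floor (84) lies above the market-clearing price, it is binding.
At p = 84: qd = 136 - 84 = 52 and qs = 4·84 - 134 = 202.
Quantity traded falls to 52. At q = 52 the demand price is 136 - 52 = 84 and the supply price is (134 + 52)/4 = 46.5.
Deadweight loss = ½ · (84 - 46.5) · (82 - 52) = ½ · 37.5 · 30 = 562.5.

562.5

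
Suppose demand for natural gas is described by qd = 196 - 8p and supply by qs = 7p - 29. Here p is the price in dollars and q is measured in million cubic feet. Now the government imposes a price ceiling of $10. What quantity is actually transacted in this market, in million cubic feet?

41

Equilibrium: 196 - 8p = 7p - 29, so 225 = 15p and p* = 15, q* = 76.
The ceiling of 10 is below the equilibrium price 15, so it binds.
At p = 10: qd = 196 - 8·10 = 116 and qs = 7·10 - 29 = 41.
The quantity actually transacted is the short side, supply: 41.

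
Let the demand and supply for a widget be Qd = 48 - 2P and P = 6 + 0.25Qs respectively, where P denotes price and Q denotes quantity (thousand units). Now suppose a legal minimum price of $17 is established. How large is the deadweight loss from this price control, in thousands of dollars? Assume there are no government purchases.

Rearranging supply gives Qs = 4P - 24. In a free market, 48 - 2P = 4P - 24 gives the equilibrium P* = 12, Q* = 24.
Since 17 > 12, the floor is binding.
At P = 17: Qd = 48 - 2·17 = 14 and Qs = 4·17 - 24 = 44.
Quantity traded falls to 14. At Q = 14 the demand price is (48 - 14)/2 = 17 and the supply price is (24 + 14)/4 = 9.5.
Deadweight loss = ½ · (17 - 9.5) · (24 - 14) = ½ · 7.5 · 10 = 37.5.

37.5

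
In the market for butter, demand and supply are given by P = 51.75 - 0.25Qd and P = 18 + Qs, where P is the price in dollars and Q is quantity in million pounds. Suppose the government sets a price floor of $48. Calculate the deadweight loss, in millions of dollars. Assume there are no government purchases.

90

Rearranging demand gives Qd = 207 - 4P; rearranging supply gives Qs = P - 18. Setting quantity demanded equal to quantity supplied, 207 - 4P = P - 18, gives P* = 45 and Q* = 27.
The floor of 48 is above the equilibrium price 45, so it binds.
At P = 48: Qd = 207 - 4·48 = 15 and Qs = 48 - 18 = 30.
Quantity traded falls to 15. At Q = 15 the demand price is (207 - 15)/4 = 48 and the supply price is 18 + 15 = 33.
Deadweight loss = ½ · (48 - 33) · (27 - 15) = ½ · 15 · 12 = 90.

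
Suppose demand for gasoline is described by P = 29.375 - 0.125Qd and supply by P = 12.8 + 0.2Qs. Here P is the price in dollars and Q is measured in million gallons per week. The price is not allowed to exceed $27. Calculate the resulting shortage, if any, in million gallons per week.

Rearranging demand gives Qd = 235 - 8P; rearranging supply gives Qs = 5P - 64. In a free market, 235 - 8P = 5P - 64 gives the equilibrium P* = 23, Q* = 51.
The ceiling of 27 is above the equilibrium price 23, so it is not binding; the market clears at P* = 23, Q* = 51.
Since the control does not bind, there is no shortage.

0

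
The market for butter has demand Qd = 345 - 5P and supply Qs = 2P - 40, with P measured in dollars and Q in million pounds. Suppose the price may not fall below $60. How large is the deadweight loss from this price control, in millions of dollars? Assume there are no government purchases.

218.75

Without the control the market clears where 345 - 5P = 2P - 40, i.e. P* = 55 and Q* = 70.
Since 60 > 55, the floor is binding.
At P = 60: Qd = 345 - 5·60 = 45 and Qs = 2·60 - 40 = 80.
Quantity traded falls to 45. At Q = 45 the demand price is (345 - 45)/5 = 60 and the supply price is (40 + 45)/2 = 42.5.
Deadweight loss = ½ · (60 - 42.5) · (70 - 45) = ½ · 17.5 · 25 = 218.75.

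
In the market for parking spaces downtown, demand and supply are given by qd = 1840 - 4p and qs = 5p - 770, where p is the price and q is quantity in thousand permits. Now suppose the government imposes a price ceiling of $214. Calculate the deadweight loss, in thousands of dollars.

Without the control the market clears where 1840 - 4p = 5p - 770, i.e. p* = 290 and q* = 680.
Since 214 < 290, the ceiling is binding.
At p = 214: qd = 1840 - 4·214 = 984 and qs = 5·214 - 770 = 300.
Quantity traded falls to 300. At q = 300 the demand price is (1840 - 300)/4 = 385 and the supply price is (770 + 300)/5 = 214.
Deadweight loss = ½ · (385 - 214) · (680 - 300) = ½ · 171 · 380 = 32490.

32490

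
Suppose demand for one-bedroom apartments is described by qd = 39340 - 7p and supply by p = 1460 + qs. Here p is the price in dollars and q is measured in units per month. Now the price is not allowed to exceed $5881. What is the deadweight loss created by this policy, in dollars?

Rearranging supply gives qs = p - 1460. Setting quantity demanded equal to quantity supplied, 39340 - 7p = p - 1460, gives p* = 5100 and q* = 3640.
Since 5881 is above p* = 5100, the ceiling does not bind and the free-market outcome prevails.
Since the control does not bind, no trades are prevented and deadweight loss is zero.

0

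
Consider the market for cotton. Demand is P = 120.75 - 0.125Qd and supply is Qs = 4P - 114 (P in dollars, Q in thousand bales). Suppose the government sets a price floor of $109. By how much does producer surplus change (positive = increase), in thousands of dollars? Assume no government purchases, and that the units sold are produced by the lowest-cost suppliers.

Rearranging demand gives Qd = 966 - 8P. Setting quantity demanded equal to quantity supplied, 966 - 8P = 4P - 114, gives P* = 90 and Q* = 246.
Since 109 > 90, the floor is binding.
At P = 109: Qd = 966 - 8·109 = 94 and Qs = 4·109 - 114 = 322.
Producer surplus without the control is ½ · (90 - 28.5) · 246 = 7564.5.
With the floor, 94 units are sold at 109. The supply price at Q = 94 is 52, so PS = ½ · [(109 - 28.5) + (109 - 52)] · 94 = 6462.5.
Change in producer surplus = 6462.5 - 7564.5 = -1102.

-1102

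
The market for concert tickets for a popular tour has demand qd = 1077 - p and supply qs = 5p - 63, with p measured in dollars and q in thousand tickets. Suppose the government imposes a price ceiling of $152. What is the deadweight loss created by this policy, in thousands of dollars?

21660

Equilibrium: 1077 - p = 5p - 63, so 1140 = 6p and p* = 190, q* = 887.
Because the ceiling (152) lies below the market-clearing price, it is binding.
At p = 152: qd = 1077 - 152 = 925 and qs = 5·152 - 63 = 697.
Quantity traded falls to 697. At q = 697 the demand price is 1077 - 697 = 380 and the supply price is (63 + 697)/5 = 152.
Deadweight loss = ½ · (380 - 152) · (887 - 697) = ½ · 228 · 190 = 21660.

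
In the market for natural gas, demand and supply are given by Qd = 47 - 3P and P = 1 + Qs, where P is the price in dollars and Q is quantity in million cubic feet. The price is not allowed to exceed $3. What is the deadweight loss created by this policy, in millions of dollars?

Rearranging supply gives Qs = P - 1. Equilibrium: 47 - 3P = P - 1, so 48 = 4P and P* = 12, Q* = 11.
Because the ceiling (3) lies below the market-clearing price, it is binding.
At P = 3: Qd = 47 - 3·3 = 38 and Qs = 3 - 1 = 2.
Quantity traded falls to 2. At Q = 2 the demand price is (47 - 2)/3 = 15 and the supply price is 1 + 2 = 3.
Deadweight loss = ½ · (15 - 3) · (11 - 2) = ½ · 12 · 9 = 54.

54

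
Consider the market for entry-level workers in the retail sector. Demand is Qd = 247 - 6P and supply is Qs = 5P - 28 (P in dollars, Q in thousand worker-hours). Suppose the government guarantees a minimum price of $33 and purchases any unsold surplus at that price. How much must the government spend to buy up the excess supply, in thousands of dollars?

2904

Setting quantity demanded equal to quantity supplied, 247 - 6P = 5P - 28, gives P* = 25 and Q* = 97.
Because the floor (33) lies above the market-clearing price, it is binding.
At P = 33: Qd = 247 - 6·33 = 49 and Qs = 5·33 - 28 = 137.
Surplus = Qs - Qd = 88.
Government expenditure = surplus × support price = 88 × 33 = 2904.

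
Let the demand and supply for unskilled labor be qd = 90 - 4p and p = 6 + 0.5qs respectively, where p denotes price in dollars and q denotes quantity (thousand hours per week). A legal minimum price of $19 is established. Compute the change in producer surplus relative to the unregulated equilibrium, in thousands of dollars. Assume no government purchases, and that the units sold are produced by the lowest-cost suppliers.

12

Rearranging supply gives qs = 2p - 12. Without the control the market clears where 90 - 4p = 2p - 12, i.e. p* = 17 and q* = 22.
Since 19 > 17, the floor is binding.
At p = 19: qd = 90 - 4·19 = 14 and qs = 2·19 - 12 = 26.
Producer surplus without the control is ½ · (17 - 6) · 22 = 121.
With the floor, 14 units are sold at 19. The supply price at q = 14 is 13, so PS = ½ · [(19 - 6) + (19 - 13)] · 14 = 133.
Change in producer surplus = 133 - 121 = 12.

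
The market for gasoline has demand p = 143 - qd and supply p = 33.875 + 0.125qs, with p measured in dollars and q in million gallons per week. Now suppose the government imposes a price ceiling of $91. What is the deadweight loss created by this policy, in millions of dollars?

0

Rearranging demand gives qd = 143 - p; rearranging supply gives qs = 8p - 271. Equilibrium: 143 - p = 8p - 271, so 414 = 9p and p* = 46, q* = 97.
The ceiling of 91 is above the equilibrium price 46, so it is not binding; the market clears at p* = 46, q* = 97.
Since the control does not bind, no trades are prevented and deadweight loss is zero.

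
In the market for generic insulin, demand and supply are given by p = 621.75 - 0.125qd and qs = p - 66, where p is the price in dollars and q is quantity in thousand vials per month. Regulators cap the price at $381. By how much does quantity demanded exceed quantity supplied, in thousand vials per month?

1611

Rearranging demand gives qd = 4974 - 8p. Without the control the market clears where 4974 - 8p = p - 66, i.e. p* = 560 and q* = 494.
Since 381 < 560, the ceiling is binding.
At p = 381: qd = 4974 - 8·381 = 1926 and qs = 381 - 66 = 315.
Shortage = qd - qs = 1926 - 315 = 1611.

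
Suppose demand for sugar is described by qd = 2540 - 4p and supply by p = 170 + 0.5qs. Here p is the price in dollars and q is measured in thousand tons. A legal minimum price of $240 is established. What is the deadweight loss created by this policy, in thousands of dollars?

Rearranging supply gives qs = 2p - 340. Equilibrium: 2540 - 4p = 2p - 340, so 2880 = 6p and p* = 480, q* = 620.
Since 240 is below p* = 480, the floor does not bind and the free-market outcome prevails.
Since the control does not bind, no trades are prevented and deadweight loss is zero.

0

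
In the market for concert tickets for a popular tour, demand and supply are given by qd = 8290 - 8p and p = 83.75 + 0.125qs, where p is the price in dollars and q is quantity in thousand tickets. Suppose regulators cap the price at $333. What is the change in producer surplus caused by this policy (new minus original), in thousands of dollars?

-658754

Rearranging supply gives qs = 8p - 670. Without the control the market clears where 8290 - 8p = 8p - 670, i.e. p* = 560 and q* = 3810.
The ceiling of 333 is below the equilibrium price 560, so it binds.
At p = 333: qd = 8290 - 8·333 = 5626 and qs = 8·333 - 670 = 1994.
Producer surplus without the control is ½ · (560 - 83.75) · 3810 = 907256.25.
With the ceiling, producers sell 1994 units at 333, so PS = ½ · (333 - 83.75) · 1994 = 248502.25.
Change in producer surplus = 248502.25 - 907256.25 = -658754.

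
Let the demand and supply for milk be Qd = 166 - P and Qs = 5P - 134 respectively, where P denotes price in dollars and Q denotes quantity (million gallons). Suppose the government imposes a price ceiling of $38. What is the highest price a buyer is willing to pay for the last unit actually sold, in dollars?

Equilibrium: 166 - P = 5P - 134, so 300 = 6P and P* = 50, Q* = 116.
The ceiling of 38 is below the equilibrium price 50, so it binds.
At P = 38: Qd = 166 - 38 = 128 and Qs = 5·38 - 134 = 56.
Only 56 units reach the market. On the demand curve, the marginal buyer's willingness to pay at Q = 56 is (166 - 56) = 110.

110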